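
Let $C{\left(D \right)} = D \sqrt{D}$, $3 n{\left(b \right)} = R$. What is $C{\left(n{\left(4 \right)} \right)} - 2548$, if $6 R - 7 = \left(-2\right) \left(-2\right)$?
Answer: $-2548 + \frac{11 \sqrt{22}}{108} \approx -2547.5$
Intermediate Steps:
$R = \frac{11}{6}$ ($R = \frac{7}{6} + \frac{\left(-2\right) \left(-2\right)}{6} = \frac{7}{6} + \frac{1}{6} \cdot 4 = \frac{7}{6} + \frac{2}{3} = \frac{11}{6} \approx 1.8333$)
$n{\left(b \right)} = \frac{11}{18}$ ($n{\left(b \right)} = \frac{1}{3} \cdot \frac{11}{6} = \frac{11}{18}$)
$C{\left(D \right)} = D^{\frac{3}{2}}$
$C{\left(n{\left(4 \right)} \right)} - 2548 = \left(\frac{11}{18}\right)^{\frac{3}{2}} - 2548 = \frac{11 \sqrt{22}}{108} - 2548 = -2548 + \frac{11 \sqrt{22}}{108}$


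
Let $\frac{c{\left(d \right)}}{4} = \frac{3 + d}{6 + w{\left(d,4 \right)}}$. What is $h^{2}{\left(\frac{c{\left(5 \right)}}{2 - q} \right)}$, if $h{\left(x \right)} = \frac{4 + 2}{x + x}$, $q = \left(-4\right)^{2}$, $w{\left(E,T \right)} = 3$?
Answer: $\frac{35721}{256} \approx 139.54$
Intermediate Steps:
$c{\left(d \right)} = \frac{4}{3} + \frac{4 d}{9}$ ($c{\left(d \right)} = 4 \frac{3 + d}{6 + 3} = 4 \frac{3 + d}{9} = 4 \left(3 + d\right) \frac{1}{9} = 4 \left(\frac{1}{3} + \frac{d}{9}\right) = \frac{4}{3} + \frac{4 d}{9}$)
$q = 16$
$h{\left(x \right)} = \frac{3}{x}$ ($h{\left(x \right)} = \frac{6}{2 x} = 6 \frac{1}{2 x} = \frac{3}{x}$)
$h^{2}{\left(\frac{c{\left(5 \right)}}{2 - q} \right)} = \left(\frac{3}{\left(\frac{4}{3} + \frac{4}{9} \cdot 5\right) \frac{1}{2 - 16}}\right)^{2} = \left(\frac{3}{\left(\frac{4}{3} + \frac{20}{9}\right) \frac{1}{2 - 16}}\right)^{2} = \left(\frac{3}{\frac{32}{9} \frac{1}{-14}}\right)^{2} = \left(\frac{3}{\frac{32}{9} \left(- \frac{1}{14}\right)}\right)^{2} = \left(\frac{3}{- \frac{16}{63}}\right)^{2} = \left(3 \left(- \frac{63}{16}\right)\right)^{2} = \left(- \frac{189}{16}\right)^{2} = \frac{35721}{256}$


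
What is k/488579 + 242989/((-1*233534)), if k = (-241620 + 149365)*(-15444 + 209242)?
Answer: -85212948022659/2328567514 ≈ -36595.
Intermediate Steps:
k = -17878834490 (k = -92255*193798 = -17878834490)
k/488579 + 242989/((-1*233534)) = -17878834490/488579 + 242989/((-1*233534)) = -17878834490*1/488579 + 242989/(-233534) = -17878834490/488579 + 242989*(-1/233534) = -17878834490/488579 - 242989/233534 = -85212948022659/2328567514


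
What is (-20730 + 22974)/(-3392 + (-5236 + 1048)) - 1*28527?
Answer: -54059226/1895 ≈ -28527.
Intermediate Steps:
(-20730 + 22974)/(-3392 + (-5236 + 1048)) - 1*28527 = 2244/(-3392 - 4188) - 28527 = 2244/(-7580) - 28527 = 2244*(-1/7580) - 28527 = -561/1895 - 28527 = -54059226/1895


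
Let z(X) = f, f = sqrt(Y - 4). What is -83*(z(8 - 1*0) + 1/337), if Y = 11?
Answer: -83/337 - 83*sqrt(7) ≈ -219.84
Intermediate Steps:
f = sqrt(7) (f = sqrt(11 - 4) = sqrt(7) ≈ 2.6458)
z(X) = sqrt(7)
-83*(z(8 - 1*0) + 1/337) = -83*(sqrt(7) + 1/337) = -83*(1/337 + sqrt(7)) = -83/337 - 83*sqrt(7)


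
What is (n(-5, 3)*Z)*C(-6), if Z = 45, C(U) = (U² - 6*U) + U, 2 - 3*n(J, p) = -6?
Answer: 7920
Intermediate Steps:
n(J, p) = 8/3 (n(J, p) = ⅔ - ⅓*(-6) = ⅔ + 2 = 8/3)
C(U) = U² - 5*U
(n(-5, 3)*Z)*C(-6) = ((8/3)*45)*(-6*(-5 - 6)) = 120*(-6*(-11)) = 120*66 = 7920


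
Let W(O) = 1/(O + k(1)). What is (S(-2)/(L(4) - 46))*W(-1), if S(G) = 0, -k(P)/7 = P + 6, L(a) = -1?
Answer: 0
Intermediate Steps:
k(P) = -42 - 7*P (k(P) = -7*(P + 6) = -7*(6 + P) = -42 - 7*P)
W(O) = 1/(-49 + O) (W(O) = 1/(O + (-42 - 7*1)) = 1/(O + (-42 - 7)) = 1/(O - 49) = 1/(-49 + O))
(S(-2)/(L(4) - 46))*W(-1) = (0/(-1 - 46))/(-49 - 1) = (0/(-47))/(-50) = (0*(-1/47))*(-1/50) = 0*(-1/50) = 0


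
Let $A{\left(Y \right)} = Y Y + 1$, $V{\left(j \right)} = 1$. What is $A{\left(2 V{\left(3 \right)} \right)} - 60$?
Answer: $-55$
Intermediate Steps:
$A{\left(Y \right)} = 1 + Y^{2}$ ($A{\left(Y \right)} = Y^{2} + 1 = 1 + Y^{2}$)
$A{\left(2 V{\left(3 \right)} \right)} - 60 = \left(1 + \left(2 \cdot 1\right)^{2}\right) - 60 = \left(1 + 2^{2}\right) - 60 = \left(1 + 4\right) - 60 = 5 - 60 = -55$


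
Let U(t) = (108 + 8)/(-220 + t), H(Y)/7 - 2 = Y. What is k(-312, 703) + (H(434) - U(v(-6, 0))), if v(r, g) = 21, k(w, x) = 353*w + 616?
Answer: -21187016/199 ≈ -1.0647e+5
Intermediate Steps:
H(Y) = 14 + 7*Y
k(w, x) = 616 + 353*w
U(t) = 116/(-220 + t)
k(-312, 703) + (H(434) - U(v(-6, 0))) = (616 + 353*(-312)) + ((14 + 7*434) - 116/(-220 + 21)) = (616 - 110136) + ((14 + 3038) - 116/(-199)) = -109520 + (3052 - 116*(-1)/199) = -109520 + (3052 - 1*(-116/199)) = -109520 + (3052 + 116/199) = -109520 + 607464/199 = -21187016/199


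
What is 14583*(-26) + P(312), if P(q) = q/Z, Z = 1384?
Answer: -65594295/173 ≈ -3.7916e+5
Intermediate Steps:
P(q) = q/1384
14583*(-26) + P(312) = 14583*(-26) + (1/1384)*312 = -379158 + 39/173 = -65594295/173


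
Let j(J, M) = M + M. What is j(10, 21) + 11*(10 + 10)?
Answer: 262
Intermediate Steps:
j(J, M) = 2*M
j(10, 21) + 11*(10 + 10) = 2*21 + 11*(10 + 10) = 42 + 11*20 = 42 + 220 = 262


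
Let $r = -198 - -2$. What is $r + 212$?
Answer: $16$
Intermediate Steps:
$r = -196$ ($r = -198 + 2 = -196$)
$r + 212 = -196 + 212 = 16$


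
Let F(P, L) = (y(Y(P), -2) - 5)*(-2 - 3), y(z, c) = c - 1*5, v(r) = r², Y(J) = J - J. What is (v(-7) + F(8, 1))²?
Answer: 11881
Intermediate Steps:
Y(J) = 0
y(z, c) = -5 + c (y(z, c) = c - 5 = -5 + c)
F(P, L) = 60 (F(P, L) = ((-5 - 2) - 5)*(-2 - 3) = (-7 - 5)*(-5) = -12*(-5) = 60)
(v(-7) + F(8, 1))² = ((-7)² + 60)² = (49 + 60)² = 109² = 11881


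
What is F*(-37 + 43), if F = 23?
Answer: 138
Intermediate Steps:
F*(-37 + 43) = 23*(-37 + 43) = 23*6 = 138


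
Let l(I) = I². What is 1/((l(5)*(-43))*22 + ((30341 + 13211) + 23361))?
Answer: 1/43263 ≈ 2.3114e-5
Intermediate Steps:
1/((l(5)*(-43))*22 + ((30341 + 13211) + 23361)) = 1/((5²*(-43))*22 + ((30341 + 13211) + 23361)) = 1/((25*(-43))*22 + (43552 + 23361)) = 1/(-1075*22 + 66913) = 1/(-23650 + 66913) = 1/43263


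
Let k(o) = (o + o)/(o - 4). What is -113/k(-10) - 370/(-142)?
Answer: -54311/710 ≈ -76.494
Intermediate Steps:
k(o) = 2*o/(-4 + o) (k(o) = (2*o)/(-4 + o) = 2*o/(-4 + o))
-113/k(-10) - 370/(-142) = -113/(2*(-10)/(-4 - 10)) - 370/(-142) = -113/(2*(-10)/(-14)) - 370*(-1/142) = -113/(2*(-10)*(-1/14)) + 185/71 = -113/10/7 + 185/71 = -113*7/10 + 185/71 = -791/10 + 185/71 = -54311/710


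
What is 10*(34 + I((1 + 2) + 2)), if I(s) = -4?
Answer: 300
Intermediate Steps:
10*(34 + I((1 + 2) + 2)) = 10*(34 - 4) = 10*30 = 300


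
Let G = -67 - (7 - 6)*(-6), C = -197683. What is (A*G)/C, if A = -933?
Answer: -56913/197683 ≈ -0.28790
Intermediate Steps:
G = -61 (G = -67 - (-6) = -67 - 1*(-6) = -67 + 6 = -61)
(A*G)/C = -933*(-61)/(-197683) = 56913*(-1/197683) = -56913/197683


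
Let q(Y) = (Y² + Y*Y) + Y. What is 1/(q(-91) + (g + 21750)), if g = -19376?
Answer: 1/18845 ≈ 5.3064e-5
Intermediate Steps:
q(Y) = Y + 2*Y² (q(Y) = (Y² + Y²) + Y = 2*Y² + Y = Y + 2*Y²)
1/(q(-91) + (g + 21750)) = 1/(-91*(1 + 2*(-91)) + (-19376 + 21750)) = 1/(-91*(1 - 182) + 2374) = 1/(-91*(-181) + 2374) = 1/(16471 + 2374) = 1/18845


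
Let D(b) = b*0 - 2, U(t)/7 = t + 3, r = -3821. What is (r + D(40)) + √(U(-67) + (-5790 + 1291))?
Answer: -3823 + I*√4947 ≈ -3823.0 + 70.335*I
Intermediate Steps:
U(t) = 21 + 7*t (U(t) = 7*(t + 3) = 7*(3 + t) = 21 + 7*t)
D(b) = -2 (D(b) = 0 - 2 = -2)
(r + D(40)) + √(U(-67) + (-5790 + 1291)) = (-3821 - 2) + √((21 + 7*(-67)) + (-5790 + 1291)) = -3823 + √((21 - 469) - 4499) = -3823 + √(-448 - 4499) = -3823 + √(-4947) = -3823 + I*√4947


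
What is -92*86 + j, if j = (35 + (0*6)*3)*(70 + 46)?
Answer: -3852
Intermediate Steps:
j = 4060 (j = (35 + 0*3)*116 = (35 + 0)*116 = 35*116 = 4060)
-92*86 + j = -92*86 + 4060 = -7912 + 4060 = -3852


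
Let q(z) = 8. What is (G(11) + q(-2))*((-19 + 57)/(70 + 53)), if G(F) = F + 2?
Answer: 266/41 ≈ 6.4878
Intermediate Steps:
G(F) = 2 + F
(G(11) + q(-2))*((-19 + 57)/(70 + 53)) = ((2 + 11) + 8)*((-19 + 57)/(70 + 53)) = (13 + 8)*(38/123) = 21*(38*(1/123)) = 21*(38/123) = 266/41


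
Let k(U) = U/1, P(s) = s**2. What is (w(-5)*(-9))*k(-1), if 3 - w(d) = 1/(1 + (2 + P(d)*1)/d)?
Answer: 639/22 ≈ 29.045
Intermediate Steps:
k(U) = U (k(U) = U*1 = U)
w(d) = 3 - 1/(1 + (2 + d**2)/d) (w(d) = 3 - 1/(1 + (2 + d**2*1)/d) = 3 - 1/(1 + (2 + d**2)/d))
(w(-5)*(-9))*k(-1) = (((6 + 2*(-5) + 3*(-5)**2)/(2 - 5 + (-5)**2))*(-9))*(-1) = (((6 - 10 + 3*25)/(2 - 5 + 25))*(-9))*(-1) = (((6 - 10 + 75)/22)*(-9))*(-1) = (((1/22)*71)*(-9))*(-1) = ((71/22)*(-9))*(-1) = -639/22*(-1) = 639/22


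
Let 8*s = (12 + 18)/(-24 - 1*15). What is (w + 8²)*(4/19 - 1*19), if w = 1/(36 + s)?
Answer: -42675780/35473 ≈ -1203.0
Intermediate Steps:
s = -5/52 (s = ((12 + 18)/(-24 - 1*15))/8 = (30/(-24 - 15))/8 = (30/(-39))/8 = (30*(-1/39))/8 = (⅛)*(-10/13) = -5/52 ≈ -0.096154)
w = 52/1867 (w = 1/(36 - 5/52) = 1/(1867/52) = 52/1867 ≈ 0.027852)
(w + 8²)*(4/19 - 1*19) = (52/1867 + 8²)*(4/19 - 1*19) = (52/1867 + 64)*(4*(1/19) - 19) = 119540*(4/19 - 19)/1867 = (119540/1867)*(-357/19) = -42675780/35473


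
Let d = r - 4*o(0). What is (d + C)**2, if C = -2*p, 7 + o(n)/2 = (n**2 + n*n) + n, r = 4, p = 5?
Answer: 2500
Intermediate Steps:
o(n) = -14 + 2*n + 4*n**2 (o(n) = -14 + 2*((n**2 + n*n) + n) = -14 + 2*((n**2 + n**2) + n) = -14 + 2*(2*n**2 + n) = -14 + 2*(n + 2*n**2) = -14 + (2*n + 4*n**2) = -14 + 2*n + 4*n**2)
C = -10 (C = -2*5 = -10)
d = 60 (d = 4 - 4*(-14 + 2*0 + 4*0**2) = 4 - 4*(-14 + 0 + 4*0) = 4 - 4*(-14 + 0 + 0) = 4 - 4*(-14) = 4 + 56 = 60)
(d + C)**2 = (60 - 10)**2 = 50**2 = 2500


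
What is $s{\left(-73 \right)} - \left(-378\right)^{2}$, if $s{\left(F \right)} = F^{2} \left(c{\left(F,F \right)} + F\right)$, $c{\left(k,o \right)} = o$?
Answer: $-920918$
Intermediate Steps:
$s{\left(F \right)} = 2 F^{3}$ ($s{\left(F \right)} = F^{2} \left(F + F\right) = F^{2} \cdot 2 F = 2 F^{3}$)
$s{\left(-73 \right)} - \left(-378\right)^{2} = 2 \left(-73\right)^{3} - \left(-378\right)^{2} = 2 \left(-389017\right) - 142884 = -778034 - 142884 = -920918$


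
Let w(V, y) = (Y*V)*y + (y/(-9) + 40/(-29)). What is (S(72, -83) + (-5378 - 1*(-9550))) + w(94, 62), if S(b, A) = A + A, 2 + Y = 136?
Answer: 204871880/261 ≈ 7.8495e+5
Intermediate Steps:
Y = 134 (Y = -2 + 136 = 134)
w(V, y) = -40/29 - y/9 + 134*V*y (w(V, y) = (134*V)*y + (y/(-9) + 40/(-29)) = 134*V*y + (y*(-⅑) + 40*(-1/29)) = 134*V*y + (-y/9 - 40/29) = 134*V*y + (-40/29 - y/9) = -40/29 - y/9 + 134*V*y)
S(b, A) = 2*A
(S(72, -83) + (-5378 - 1*(-9550))) + w(94, 62) = (2*(-83) + (-5378 - 1*(-9550))) + (-40/29 - ⅑*62 + 134*94*62) = (-166 + (-5378 + 9550)) + (-40/29 - 62/9 + 780952) = (-166 + 4172) + 203826314/261 = 4006 + 203826314/261 = 204871880/261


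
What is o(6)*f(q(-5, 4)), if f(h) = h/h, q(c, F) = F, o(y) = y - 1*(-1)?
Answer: 7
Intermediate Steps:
o(y) = 1 + y (o(y) = y + 1 = 1 + y)
f(h) = 1
o(6)*f(q(-5, 4)) = (1 + 6)*1 = 7*1 = 7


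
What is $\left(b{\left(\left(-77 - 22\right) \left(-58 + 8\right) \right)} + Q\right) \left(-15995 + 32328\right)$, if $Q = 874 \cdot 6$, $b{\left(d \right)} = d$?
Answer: $166498602$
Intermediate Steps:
$Q = 5244$
$\left(b{\left(\left(-77 - 22\right) \left(-58 + 8\right) \right)} + Q\right) \left(-15995 + 32328\right) = \left(\left(-77 - 22\right) \left(-58 + 8\right) + 5244\right) \left(-15995 + 32328\right) = \left(\left(-99\right) \left(-50\right) + 5244\right) 16333 = \left(4950 + 5244\right) 16333 = 10194 \cdot 16333 = 166498602$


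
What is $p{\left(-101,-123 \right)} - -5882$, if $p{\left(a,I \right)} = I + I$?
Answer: $5636$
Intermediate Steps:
$p{\left(a,I \right)} = 2 I$
$p{\left(-101,-123 \right)} - -5882 = 2 \left(-123\right) - -5882 = -246 + 5882 = 5636$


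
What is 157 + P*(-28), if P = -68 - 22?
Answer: 2677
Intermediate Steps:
P = -90
157 + P*(-28) = 157 - 90*(-28) = 157 + 2520 = 2677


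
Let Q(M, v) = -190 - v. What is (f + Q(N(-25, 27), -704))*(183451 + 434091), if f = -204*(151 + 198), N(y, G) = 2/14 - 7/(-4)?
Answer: -43649103644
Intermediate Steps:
N(y, G) = 53/28 (N(y, G) = 2*(1/14) - 7*(-1/4) = 1/7 + 7/4 = 53/28)
f = -71196 (f = -204*349 = -71196)
(f + Q(N(-25, 27), -704))*(183451 + 434091) = (-71196 + (-190 - 1*(-704)))*(183451 + 434091) = (-71196 + (-190 + 704))*617542 = (-71196 + 514)*617542 = -70682*617542 = -43649103644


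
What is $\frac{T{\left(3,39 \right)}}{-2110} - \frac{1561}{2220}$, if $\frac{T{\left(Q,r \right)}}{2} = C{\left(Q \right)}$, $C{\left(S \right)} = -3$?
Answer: $- \frac{328039}{468420} \approx -0.70031$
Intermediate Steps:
$T{\left(Q,r \right)} = -6$ ($T{\left(Q,r \right)} = 2 \left(-3\right) = -6$)
$\frac{T{\left(3,39 \right)}}{-2110} - \frac{1561}{2220} = - \frac{6}{-2110} - \frac{1561}{2220} = \left(-6\right) \left(- \frac{1}{2110}\right) - \frac{1561}{2220} = \frac{3}{1055} - \frac{1561}{2220} = - \frac{328039}{468420}$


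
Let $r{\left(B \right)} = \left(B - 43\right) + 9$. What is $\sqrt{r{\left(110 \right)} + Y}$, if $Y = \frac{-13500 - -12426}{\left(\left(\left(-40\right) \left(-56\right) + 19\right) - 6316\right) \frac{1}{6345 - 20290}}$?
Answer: $\frac{53 i \sqrt{21185654}}{4057} \approx 60.13 i$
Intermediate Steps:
$r{\left(B \right)} = -34 + B$ ($r{\left(B \right)} = \left(-43 + B\right) + 9 = -34 + B$)
$Y = - \frac{14976930}{4057}$ ($Y = \frac{-13500 + 12426}{\left(\left(2240 + 19\right) - 6316\right) \frac{1}{-13945}} = - \frac{1074}{\left(2259 - 6316\right) \left(- \frac{1}{13945}\right)} = - \frac{1074}{\left(-4057\right) \left(- \frac{1}{13945}\right)} = - \frac{1074}{\frac{4057}{13945}} = \left(-1074\right) \frac{13945}{4057} = - \frac{14976930}{4057} \approx -3691.6$)
$\sqrt{r{\left(110 \right)} + Y} = \sqrt{\left(-34 + 110\right) - \frac{14976930}{4057}} = \sqrt{76 - \frac{14976930}{4057}} = \sqrt{- \frac{14668598}{4057}} = \frac{53 i \sqrt{21185654}}{4057}$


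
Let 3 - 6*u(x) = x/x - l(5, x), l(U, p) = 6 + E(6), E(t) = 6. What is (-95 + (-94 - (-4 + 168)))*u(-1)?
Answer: -2471/3 ≈ -823.67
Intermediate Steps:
l(U, p) = 12 (l(U, p) = 6 + 6 = 12)
u(x) = 7/3 (u(x) = ½ - (x/x - 1*12)/6 = ½ - (1 - 12)/6 = ½ - ⅙*(-11) = ½ + 11/6 = 7/3)
(-95 + (-94 - (-4 + 168)))*u(-1) = (-95 + (-94 - (-4 + 168)))*(7/3) = (-95 + (-94 - 1*164))*(7/3) = (-95 + (-94 - 164))*(7/3) = (-95 - 258)*(7/3) = -353*7/3 = -2471/3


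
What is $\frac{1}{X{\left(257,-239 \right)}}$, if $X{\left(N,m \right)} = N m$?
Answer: $- \frac{1}{61423} \approx -1.6281 \cdot 10^{-5}$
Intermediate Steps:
$\frac{1}{X{\left(257,-239 \right)}} = \frac{1}{257 \left(-239\right)} = \frac{1}{-61423} = - \frac{1}{61423}$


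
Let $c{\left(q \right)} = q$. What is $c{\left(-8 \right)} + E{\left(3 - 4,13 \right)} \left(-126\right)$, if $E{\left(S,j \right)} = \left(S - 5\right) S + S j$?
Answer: $874$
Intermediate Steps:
$E{\left(S,j \right)} = S j + S \left(-5 + S\right)$ ($E{\left(S,j \right)} = \left(-5 + S\right) S + S j = S \left(-5 + S\right) + S j = S j + S \left(-5 + S\right)$)
$c{\left(-8 \right)} + E{\left(3 - 4,13 \right)} \left(-126\right) = -8 + \left(3 - 4\right) \left(-5 + \left(3 - 4\right) + 13\right) \left(-126\right) = -8 + - (-5 - 1 + 13) \left(-126\right) = -8 + \left(-1\right) 7 \left(-126\right) = -8 - -882 = -8 + 882 = 874$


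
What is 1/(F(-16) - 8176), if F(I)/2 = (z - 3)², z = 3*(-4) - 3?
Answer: -1/7528 ≈ -0.00013284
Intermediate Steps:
z = -15 (z = -12 - 3 = -15)
F(I) = 648 (F(I) = 2*(-15 - 3)² = 2*(-18)² = 2*324 = 648)
1/(F(-16) - 8176) = 1/(648 - 8176) = 1/(-7528) = -1/7528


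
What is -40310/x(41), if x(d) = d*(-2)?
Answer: 20155/41 ≈ 491.59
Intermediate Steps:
x(d) = -2*d
-40310/x(41) = -40310/((-2*41)) = -40310/(-82) = -40310*(-1/82) = 20155/41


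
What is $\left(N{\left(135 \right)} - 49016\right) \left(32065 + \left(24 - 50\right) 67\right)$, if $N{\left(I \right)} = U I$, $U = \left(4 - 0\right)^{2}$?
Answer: $-1420814488$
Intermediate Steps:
$U = 16$ ($U = \left(4 + 0\right)^{2} = 4^{2} = 16$)
$N{\left(I \right)} = 16 I$
$\left(N{\left(135 \right)} - 49016\right) \left(32065 + \left(24 - 50\right) 67\right) = \left(16 \cdot 135 - 49016\right) \left(32065 + \left(24 - 50\right) 67\right) = \left(2160 - 49016\right) \left(32065 - 1742\right) = - 46856 \left(32065 - 1742\right) = \left(-46856\right) 30323 = -1420814488$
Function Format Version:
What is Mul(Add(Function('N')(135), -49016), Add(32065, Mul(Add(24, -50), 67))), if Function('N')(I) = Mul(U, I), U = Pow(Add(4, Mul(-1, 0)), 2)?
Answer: -1420814488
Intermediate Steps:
U = 16 (U = Pow(Add(4, 0), 2) = Pow(4, 2) = 16)
Function('N')(I) = Mul(16, I)
Mul(Add(Function('N')(135), -49016), Add(32065, Mul(Add(24, -50), 67))) = Mul(Add(Mul(16, 135), -49016), Add(32065, Mul(Add(24, -50), 67))) = Mul(Add(2160, -49016), Add(32065, Mul(-26, 67))) = Mul(-46856, Add(32065, -1742)) = Mul(-46856, 30323) = -1420814488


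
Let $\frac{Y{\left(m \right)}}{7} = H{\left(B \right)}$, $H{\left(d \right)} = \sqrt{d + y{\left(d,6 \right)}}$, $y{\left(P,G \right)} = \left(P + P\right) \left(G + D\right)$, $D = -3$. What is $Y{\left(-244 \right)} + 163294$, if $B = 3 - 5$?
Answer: $163294 + 7 i \sqrt{14} \approx 1.6329 \cdot 10^{5} + 26.192 i$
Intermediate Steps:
$B = -2$
$y{\left(P,G \right)} = 2 P \left(-3 + G\right)$ ($y{\left(P,G \right)} = \left(P + P\right) \left(G - 3\right) = 2 P \left(-3 + G\right)$)
$H{\left(d \right)} = \sqrt{7} \sqrt{d}$ ($H{\left(d \right)} = \sqrt{d + 2 d \left(-3 + 6\right)} = \sqrt{d + 2 d 3} = \sqrt{d + 6 d} = \sqrt{7 d} = \sqrt{7} \sqrt{d}$)
$Y{\left(m \right)} = 7 i \sqrt{14}$ ($Y{\left(m \right)} = 7 \sqrt{7} \sqrt{-2} = 7 \sqrt{7} i \sqrt{2} = 7 i \sqrt{14}$)
$Y{\left(-244 \right)} + 163294 = 7 i \sqrt{14} + 163294 = 163294 + 7 i \sqrt{14}$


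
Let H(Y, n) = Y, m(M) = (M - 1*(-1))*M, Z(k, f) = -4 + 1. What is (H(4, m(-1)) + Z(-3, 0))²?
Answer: 1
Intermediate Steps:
Z(k, f) = -3
m(M) = M*(1 + M) (m(M) = (M + 1)*M = (1 + M)*M = M*(1 + M))
(H(4, m(-1)) + Z(-3, 0))² = (4 - 3)² = 1² = 1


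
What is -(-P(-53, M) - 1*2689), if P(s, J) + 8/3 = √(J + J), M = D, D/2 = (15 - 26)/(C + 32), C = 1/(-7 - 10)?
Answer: 8059/3 + 2*I*√101541/543 ≈ 2686.3 + 1.1737*I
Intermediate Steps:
C = -1/17 (C = 1/(-17) = -1/17 ≈ -0.058824)
D = -374/543 (D = 2*((15 - 26)/(-1/17 + 32)) = 2*(-11/543/17) = 2*(-11*17/543) = 2*(-187/543) = -374/543 ≈ -0.68877)
M = -374/543 ≈ -0.68877
P(s, J) = -8/3 + √2*√J (P(s, J) = -8/3 + √(J + J) = -8/3 + √(2*J) = -8/3 + √2*√J)
-(-P(-53, M) - 1*2689) = -(-(-8/3 + √2*√(-374/543)) - 1*2689) = -(-(-8/3 + √2*(I*√203082/543)) - 2689) = -(-(-8/3 + 2*I*√101541/543) - 2689) = -((8/3 - 2*I*√101541/543) - 2689) = -(-8059/3 - 2*I*√101541/543) = 8059/3 + 2*I*√101541/543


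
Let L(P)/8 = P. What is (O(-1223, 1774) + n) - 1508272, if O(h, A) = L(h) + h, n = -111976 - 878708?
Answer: -2509963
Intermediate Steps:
n = -990684
L(P) = 8*P
O(h, A) = 9*h (O(h, A) = 8*h + h = 9*h)
(O(-1223, 1774) + n) - 1508272 = (9*(-1223) - 990684) - 1508272 = (-11007 - 990684) - 1508272 = -1001691 - 1508272 = -2509963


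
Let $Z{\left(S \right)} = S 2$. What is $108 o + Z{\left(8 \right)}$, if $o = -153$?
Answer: $-16508$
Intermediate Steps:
$Z{\left(S \right)} = 2 S$
$108 o + Z{\left(8 \right)} = 108 \left(-153\right) + 2 \cdot 8 = -16524 + 16 = -16508$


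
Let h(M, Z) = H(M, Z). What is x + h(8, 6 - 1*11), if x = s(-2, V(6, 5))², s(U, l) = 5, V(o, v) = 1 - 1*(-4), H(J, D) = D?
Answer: 20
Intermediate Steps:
h(M, Z) = Z
V(o, v) = 5 (V(o, v) = 1 + 4 = 5)
x = 25 (x = 5² = 25)
x + h(8, 6 - 1*11) = 25 + (6 - 1*11) = 25 + (6 - 11) = 25 - 5 = 20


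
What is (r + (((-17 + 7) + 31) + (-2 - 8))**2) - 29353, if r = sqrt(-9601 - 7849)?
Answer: -29232 + 5*I*sqrt(698) ≈ -29232.0 + 132.1*I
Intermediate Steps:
r = 5*I*sqrt(698) (r = sqrt(-17450) = 5*I*sqrt(698) ≈ 132.1*I)
(r + (((-17 + 7) + 31) + (-2 - 8))**2) - 29353 = (5*I*sqrt(698) + (((-17 + 7) + 31) + (-2 - 8))**2) - 29353 = (5*I*sqrt(698) + ((-10 + 31) - 10)**2) - 29353 = (5*I*sqrt(698) + (21 - 10)**2) - 29353 = (5*I*sqrt(698) + 11**2) - 29353 = (5*I*sqrt(698) + 121) - 29353 = (121 + 5*I*sqrt(698)) - 29353 = -29232 + 5*I*sqrt(698)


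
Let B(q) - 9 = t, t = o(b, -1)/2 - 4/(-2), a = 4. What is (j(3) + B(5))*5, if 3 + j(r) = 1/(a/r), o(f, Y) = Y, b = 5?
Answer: 165/4 ≈ 41.250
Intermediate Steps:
t = 3/2 (t = -1/2 - 4/(-2) = -1*1/2 - 4*(-1/2) = -1/2 + 2 = 3/2 ≈ 1.5000)
j(r) = -3 + r/4 (j(r) = -3 + 1/(4/r) = -3 + r/4)
B(q) = 21/2 (B(q) = 9 + 3/2 = 21/2)
(j(3) + B(5))*5 = ((-3 + (1/4)*3) + 21/2)*5 = ((-3 + 3/4) + 21/2)*5 = (-9/4 + 21/2)*5 = (33/4)*5 = 165/4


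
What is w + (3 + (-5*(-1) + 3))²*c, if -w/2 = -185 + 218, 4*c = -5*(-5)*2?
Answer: 2893/2 ≈ 1446.5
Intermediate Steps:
c = 25/2 (c = (-5*(-5)*2)/4 = (25*2)/4 = (¼)*50 = 25/2 ≈ 12.500)
w = -66 (w = -2*(-185 + 218) = -2*33 = -66)
w + (3 + (-5*(-1) + 3))²*c = -66 + (3 + (-5*(-1) + 3))²*(25/2) = -66 + (3 + (5 + 3))²*(25/2) = -66 + (3 + 8)²*(25/2) = -66 + 11²*(25/2) = -66 + 121*(25/2) = -66 + 3025/2 = 2893/2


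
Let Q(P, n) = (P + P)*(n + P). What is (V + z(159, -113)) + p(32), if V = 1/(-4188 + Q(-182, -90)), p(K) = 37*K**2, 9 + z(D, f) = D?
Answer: 3606763161/94820 ≈ 38038.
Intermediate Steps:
z(D, f) = -9 + D
Q(P, n) = 2*P*(P + n) (Q(P, n) = (2*P)*(P + n) = 2*P*(P + n))
V = 1/94820 (V = 1/(-4188 + 2*(-182)*(-182 - 90)) = 1/(-4188 + 2*(-182)*(-272)) = 1/(-4188 + 99008) = 1/94820 ≈ 1.0546e-5)
(V + z(159, -113)) + p(32) = (1/94820 + (-9 + 159)) + 37*32**2 = (1/94820 + 150) + 37*1024 = 14223001/94820 + 37888 = 3606763161/94820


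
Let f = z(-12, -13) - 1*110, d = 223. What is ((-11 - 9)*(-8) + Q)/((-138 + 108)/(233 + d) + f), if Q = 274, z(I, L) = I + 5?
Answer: -152/41 ≈ -3.7073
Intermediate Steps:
z(I, L) = 5 + I
f = -117 (f = (5 - 12) - 1*110 = -7 - 110 = -117)
((-11 - 9)*(-8) + Q)/((-138 + 108)/(233 + d) + f) = ((-11 - 9)*(-8) + 274)/((-138 + 108)/(233 + 223) - 117) = (-20*(-8) + 274)/(-30/456 - 117) = (160 + 274)/(-30*1/456 - 117) = 434/(-5/76 - 117) = 434/(-8897/76) = 434*(-76/8897) = -152/41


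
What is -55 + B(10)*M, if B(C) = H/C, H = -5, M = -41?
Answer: -69/2 ≈ -34.500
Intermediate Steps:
B(C) = -5/C
-55 + B(10)*M = -55 - 5/10*(-41) = -55 - 5*⅒*(-41) = -55 - ½*(-41) = -55 + 41/2 = -69/2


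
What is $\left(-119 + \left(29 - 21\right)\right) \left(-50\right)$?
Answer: $5550$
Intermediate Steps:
$\left(-119 + \left(29 - 21\right)\right) \left(-50\right) = \left(-119 + 8\right) \left(-50\right) = \left(-111\right) \left(-50\right) = 5550$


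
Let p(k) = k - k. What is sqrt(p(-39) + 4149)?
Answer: 3*sqrt(461) ≈ 64.413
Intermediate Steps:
p(k) = 0
sqrt(p(-39) + 4149) = sqrt(0 + 4149) = sqrt(4149) = 3*sqrt(461)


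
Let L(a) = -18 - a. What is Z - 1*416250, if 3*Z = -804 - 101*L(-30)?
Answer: -416922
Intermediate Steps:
Z = -672 (Z = (-804 - 101*(-18 - 1*(-30)))/3 = (-804 - 101*(-18 + 30))/3 = (-804 - 101*12)/3 = (-804 - 1212)/3 = (⅓)*(-2016) = -672)
Z - 1*416250 = -672 - 1*416250 = -672 - 416250 = -416922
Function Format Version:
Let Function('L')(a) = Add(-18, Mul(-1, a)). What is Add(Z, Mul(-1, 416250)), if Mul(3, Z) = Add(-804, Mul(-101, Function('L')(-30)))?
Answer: -416922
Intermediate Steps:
Z = -672 (Z = Mul(Rational(1, 3), Add(-804, Mul(-101, Add(-18, Mul(-1, -30))))) = Mul(Rational(1, 3), Add(-804, Mul(-101, Add(-18, 30)))) = Mul(Rational(1, 3), Add(-804, Mul(-101, 12))) = Mul(Rational(1, 3), Add(-804, -1212)) = Mul(Rational(1, 3), -2016) = -672)
Add(Z, Mul(-1, 416250)) = Add(-672, Mul(-1, 416250)) = Add(-672, -416250) = -416922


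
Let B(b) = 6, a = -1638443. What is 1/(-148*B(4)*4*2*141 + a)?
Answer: -1/2640107 ≈ -3.7877e-7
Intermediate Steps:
1/(-148*B(4)*4*2*141 + a) = 1/(-148*6*4*2*141 - 1638443) = 1/(-3552*2*141 - 1638443) = 1/(-148*48*141 - 1638443) = 1/(-7104*141 - 1638443) = 1/(-1001664 - 1638443) = 1/(-2640107) = -1/2640107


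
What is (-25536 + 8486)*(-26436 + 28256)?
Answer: -31031000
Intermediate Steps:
(-25536 + 8486)*(-26436 + 28256) = -17050*1820 = -31031000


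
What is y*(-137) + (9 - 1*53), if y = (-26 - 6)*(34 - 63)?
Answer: -127180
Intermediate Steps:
y = 928 (y = -32*(-29) = 928)
y*(-137) + (9 - 1*53) = 928*(-137) + (9 - 1*53) = -127136 + (9 - 53) = -127136 - 44 = -127180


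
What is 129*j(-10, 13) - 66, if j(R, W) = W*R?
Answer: -16836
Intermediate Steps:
j(R, W) = R*W
129*j(-10, 13) - 66 = 129*(-10*13) - 66 = 129*(-130) - 66 = -16770 - 66 = -16836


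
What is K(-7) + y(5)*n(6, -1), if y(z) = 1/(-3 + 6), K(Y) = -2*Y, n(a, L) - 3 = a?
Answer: 17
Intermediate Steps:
n(a, L) = 3 + a
y(z) = 1/3
K(-7) + y(5)*n(6, -1) = -2*(-7) + (3 + 6)/3 = 14 + (1/3)*9 = 14 + 3 = 17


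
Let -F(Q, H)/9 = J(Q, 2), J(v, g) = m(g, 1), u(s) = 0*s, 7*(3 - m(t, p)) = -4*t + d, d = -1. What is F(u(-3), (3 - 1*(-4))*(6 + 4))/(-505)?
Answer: 54/707 ≈ 0.076379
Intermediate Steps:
m(t, p) = 22/7 + 4*t/7 (m(t, p) = 3 - (-4*t - 1)/7 = 3 - (-1 - 4*t)/7 = 3 + (1/7 + 4*t/7) = 22/7 + 4*t/7)
u(s) = 0
J(v, g) = 22/7 + 4*g/7
F(Q, H) = -270/7 (F(Q, H) = -9*(22/7 + (4/7)*2) = -9*(22/7 + 8/7) = -9*30/7 = -270/7)
F(u(-3), (3 - 1*(-4))*(6 + 4))/(-505) = -270/7/(-505) = -270/7*(-1/505) = 54/707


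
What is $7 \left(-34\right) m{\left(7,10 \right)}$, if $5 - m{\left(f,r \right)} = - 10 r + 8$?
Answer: $-23086$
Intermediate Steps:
$m{\left(f,r \right)} = -3 + 10 r$ ($m{\left(f,r \right)} = 5 - \left(- 10 r + 8\right) = 5 - \left(8 - 10 r\right) = 5 + \left(-8 + 10 r\right) = -3 + 10 r$)
$7 \left(-34\right) m{\left(7,10 \right)} = 7 \left(-34\right) \left(-3 + 10 \cdot 10\right) = - 238 \left(-3 + 100\right) = \left(-238\right) 97 = -23086$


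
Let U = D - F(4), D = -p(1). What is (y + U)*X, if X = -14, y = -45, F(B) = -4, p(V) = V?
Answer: 588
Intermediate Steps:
D = -1 (D = -1*1 = -1)
U = 3 (U = -1 - 1*(-4) = -1 + 4 = 3)
(y + U)*X = (-45 + 3)*(-14) = -42*(-14) = 588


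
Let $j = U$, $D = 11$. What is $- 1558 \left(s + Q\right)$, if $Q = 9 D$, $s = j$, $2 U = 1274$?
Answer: $-1146688$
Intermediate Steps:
$U = 637$ ($U = \frac{1}{2} \cdot 1274 = 637$)
$j = 637$
$s = 637$
$Q = 99$ ($Q = 9 \cdot 11 = 99$)
$- 1558 \left(s + Q\right) = - 1558 \left(637 + 99\right) = \left(-1558\right) 736 = -1146688$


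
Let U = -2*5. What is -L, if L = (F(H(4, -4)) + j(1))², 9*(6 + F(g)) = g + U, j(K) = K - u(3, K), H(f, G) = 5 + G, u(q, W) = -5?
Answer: -1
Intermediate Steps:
j(K) = 5 + K (j(K) = K - 1*(-5) = K + 5 = 5 + K)
U = -10
F(g) = -64/9 + g/9 (F(g) = -6 + (g - 10)/9 = -6 + (-10 + g)/9 = -6 + (-10/9 + g/9) = -64/9 + g/9)
L = 1 (L = ((-64/9 + (5 - 4)/9) + (5 + 1))² = ((-64/9 + (⅑)*1) + 6)² = ((-64/9 + ⅑) + 6)² = (-7 + 6)² = (-1)² = 1)
-L = -1*1 = -1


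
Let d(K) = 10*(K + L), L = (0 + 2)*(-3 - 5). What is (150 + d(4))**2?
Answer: 900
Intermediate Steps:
L = -16 (L = 2*(-8) = -16)
d(K) = -160 + 10*K (d(K) = 10*(K - 16) = 10*(-16 + K) = -160 + 10*K)
(150 + d(4))**2 = (150 + (-160 + 10*4))**2 = (150 + (-160 + 40))**2 = (150 - 120)**2 = 30**2 = 900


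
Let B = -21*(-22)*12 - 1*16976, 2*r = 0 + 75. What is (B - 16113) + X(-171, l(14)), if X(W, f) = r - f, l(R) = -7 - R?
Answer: -54973/2 ≈ -27487.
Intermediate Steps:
r = 75/2 (r = (0 + 75)/2 = (1/2)*75 = 75/2 ≈ 37.500)
B = -11432 (B = 462*12 - 16976 = 5544 - 16976 = -11432)
X(W, f) = 75/2 - f
(B - 16113) + X(-171, l(14)) = (-11432 - 16113) + (75/2 - (-7 - 1*14)) = -27545 + (75/2 - (-7 - 14)) = -27545 + (75/2 - 1*(-21)) = -27545 + (75/2 + 21) = -27545 + 117/2 = -54973/2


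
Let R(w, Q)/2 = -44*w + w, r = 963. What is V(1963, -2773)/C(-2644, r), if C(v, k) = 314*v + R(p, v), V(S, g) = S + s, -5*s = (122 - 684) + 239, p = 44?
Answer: -5069/2085000 ≈ -0.0024312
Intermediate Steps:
s = 323/5 (s = -((122 - 684) + 239)/5 = -(-562 + 239)/5 = -⅕*(-323) = 323/5 ≈ 64.600)
R(w, Q) = -86*w (R(w, Q) = 2*(-44*w + w) = 2*(-43*w) = -86*w)
V(S, g) = 323/5 + S (V(S, g) = S + 323/5 = 323/5 + S)
C(v, k) = -3784 + 314*v (C(v, k) = 314*v - 86*44 = 314*v - 3784 = -3784 + 314*v)
V(1963, -2773)/C(-2644, r) = (323/5 + 1963)/(-3784 + 314*(-2644)) = 10138/(5*(-3784 - 830216)) = (10138/5)/(-834000) = (10138/5)*(-1/834000) = -5069/2085000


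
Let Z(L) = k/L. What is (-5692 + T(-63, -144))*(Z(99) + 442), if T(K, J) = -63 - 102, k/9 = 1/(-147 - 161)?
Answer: -8770828215/3388 ≈ -2.5888e+6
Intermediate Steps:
k = -9/308 (k = 9/(-147 - 161) = 9/(-308) = 9*(-1/308) = -9/308 ≈ -0.029221)
T(K, J) = -165
Z(L) = -9/(308*L)
(-5692 + T(-63, -144))*(Z(99) + 442) = (-5692 - 165)*(-9/308/99 + 442) = -5857*(-9/308*1/99 + 442) = -5857*(-1/3388 + 442) = -5857*1497495/3388 = -8770828215/3388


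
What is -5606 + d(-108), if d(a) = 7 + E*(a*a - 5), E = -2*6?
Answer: -145507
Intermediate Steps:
E = -12
d(a) = 67 - 12*a² (d(a) = 7 - 12*(a*a - 5) = 7 - 12*(a² - 5) = 7 - 12*(-5 + a²) = 7 + (60 - 12*a²) = 67 - 12*a²)
-5606 + d(-108) = -5606 + (67 - 12*(-108)²) = -5606 + (67 - 12*11664) = -5606 + (67 - 139968) = -5606 - 139901 = -145507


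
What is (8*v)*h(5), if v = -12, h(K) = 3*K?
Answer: -1440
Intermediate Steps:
(8*v)*h(5) = (8*(-12))*(3*5) = -96*15 = -1440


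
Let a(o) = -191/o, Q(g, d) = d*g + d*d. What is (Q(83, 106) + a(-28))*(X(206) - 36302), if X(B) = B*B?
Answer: 1721025581/14 ≈ 1.2293e+8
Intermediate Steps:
Q(g, d) = d**2 + d*g (Q(g, d) = d*g + d**2 = d**2 + d*g)
X(B) = B**2
(Q(83, 106) + a(-28))*(X(206) - 36302) = (106*(106 + 83) - 191/(-28))*(206**2 - 36302) = (106*189 - 191*(-1/28))*(42436 - 36302) = (20034 + 191/28)*6134 = (561143/28)*6134 = 1721025581/14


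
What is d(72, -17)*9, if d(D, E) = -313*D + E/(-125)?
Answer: -25352847/125 ≈ -2.0282e+5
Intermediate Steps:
d(D, E) = -313*D - E/125
d(72, -17)*9 = (-313*72 - 1/125*(-17))*9 = (-22536 + 17/125)*9 = -2816983/125*9 = -25352847/125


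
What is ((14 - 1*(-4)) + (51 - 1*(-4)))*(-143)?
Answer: -10439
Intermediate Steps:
((14 - 1*(-4)) + (51 - 1*(-4)))*(-143) = ((14 + 4) + (51 + 4))*(-143) = (18 + 55)*(-143) = 73*(-143) = -10439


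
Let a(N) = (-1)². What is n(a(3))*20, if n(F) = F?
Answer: 20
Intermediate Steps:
a(N) = 1
n(a(3))*20 = 1*20 = 20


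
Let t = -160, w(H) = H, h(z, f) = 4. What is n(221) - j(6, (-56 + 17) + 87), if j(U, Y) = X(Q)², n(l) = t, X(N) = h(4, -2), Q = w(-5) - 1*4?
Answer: -176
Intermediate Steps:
Q = -9 (Q = -5 - 1*4 = -5 - 4 = -9)
X(N) = 4
n(l) = -160
j(U, Y) = 16 (j(U, Y) = 4² = 16)
n(221) - j(6, (-56 + 17) + 87) = -160 - 1*16 = -160 - 16 = -176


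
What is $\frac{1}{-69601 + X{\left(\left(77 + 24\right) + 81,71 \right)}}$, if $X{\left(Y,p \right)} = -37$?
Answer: $- \frac{1}{69638} \approx -1.436 \cdot 10^{-5}$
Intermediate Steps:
$\frac{1}{-69601 + X{\left(\left(77 + 24\right) + 81,71 \right)}} = \frac{1}{-69601 - 37} = \frac{1}{-69638} = - \frac{1}{69638}$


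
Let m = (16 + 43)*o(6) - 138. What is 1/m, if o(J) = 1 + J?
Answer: 1/275 ≈ 0.0036364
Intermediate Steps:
m = 275 (m = (16 + 43)*(1 + 6) - 138 = 59*7 - 138 = 413 - 138 = 275)
1/m = 1/275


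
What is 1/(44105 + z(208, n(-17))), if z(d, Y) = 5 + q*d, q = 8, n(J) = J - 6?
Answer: 1/45774 ≈ 2.1846e-5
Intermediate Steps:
n(J) = -6 + J
z(d, Y) = 5 + 8*d
1/(44105 + z(208, n(-17))) = 1/(44105 + (5 + 8*208)) = 1/(44105 + (5 + 1664)) = 1/(44105 + 1669) = 1/45774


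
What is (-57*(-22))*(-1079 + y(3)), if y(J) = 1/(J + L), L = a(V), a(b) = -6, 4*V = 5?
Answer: -1353484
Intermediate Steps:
V = 5/4 (V = (1/4)*5 = 5/4 ≈ 1.2500)
L = -6
y(J) = 1/(-6 + J) (y(J) = 1/(J - 6) = 1/(-6 + J))
(-57*(-22))*(-1079 + y(3)) = (-57*(-22))*(-1079 + 1/(-6 + 3)) = 1254*(-1079 + 1/(-3)) = 1254*(-1079 - 1/3) = 1254*(-3238/3) = -1353484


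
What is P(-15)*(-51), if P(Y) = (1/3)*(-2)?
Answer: 34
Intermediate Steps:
P(Y) = -⅔ (P(Y) = (1*(⅓))*(-2) = (⅓)*(-2) = -⅔)
P(-15)*(-51) = -⅔*(-51) = 34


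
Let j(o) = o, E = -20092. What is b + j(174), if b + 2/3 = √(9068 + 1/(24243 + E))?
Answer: 520/3 + √156248907619/4151 ≈ 268.56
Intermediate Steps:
b = -⅔ + √156248907619/4151 (b = -⅔ + √(9068 + 1/(24243 - 20092)) = -⅔ + √(9068 + 1/4151) = -⅔ + √(37641269/4151) = -⅔ + √156248907619/4151 ≈ 94.559)
b + j(174) = (-⅔ + √156248907619/4151) + 174 = 520/3 + √156248907619/4151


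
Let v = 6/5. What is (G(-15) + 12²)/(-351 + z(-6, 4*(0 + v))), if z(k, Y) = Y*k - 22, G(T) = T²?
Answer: -45/49 ≈ -0.91837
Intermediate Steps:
v = 6/5 (v = 6*(⅕) = 6/5 ≈ 1.2000)
z(k, Y) = -22 + Y*k
(G(-15) + 12²)/(-351 + z(-6, 4*(0 + v))) = ((-15)² + 12²)/(-351 + (-22 + (4*(0 + 6/5))*(-6))) = (225 + 144)/(-351 + (-22 + (4*(6/5))*(-6))) = 369/(-351 + (-22 + (24/5)*(-6))) = 369/(-351 + (-22 - 144/5)) = 369/(-351 - 254/5) = 369/(-2009/5) = 369*(-5/2009) = -45/49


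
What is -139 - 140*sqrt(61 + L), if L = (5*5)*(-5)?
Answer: -139 - 1120*I ≈ -139.0 - 1120.0*I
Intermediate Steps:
L = -125 (L = 25*(-5) = -125)
-139 - 140*sqrt(61 + L) = -139 - 140*sqrt(61 - 125) = -139 - 1120*I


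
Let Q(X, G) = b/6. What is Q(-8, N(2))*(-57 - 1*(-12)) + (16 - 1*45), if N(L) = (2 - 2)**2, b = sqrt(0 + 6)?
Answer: -29 - 15*sqrt(6)/2 ≈ -47.371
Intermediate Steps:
b = sqrt(6) ≈ 2.4495
N(L) = 0 (N(L) = 0**2 = 0)
Q(X, G) = sqrt(6)/6
Q(-8, N(2))*(-57 - 1*(-12)) + (16 - 1*45) = (sqrt(6)/6)*(-57 - 1*(-12)) + (16 - 1*45) = (sqrt(6)/6)*(-57 + 12) + (16 - 45) = (sqrt(6)/6)*(-45) - 29 = -15*sqrt(6)/2 - 29 = -29 - 15*sqrt(6)/2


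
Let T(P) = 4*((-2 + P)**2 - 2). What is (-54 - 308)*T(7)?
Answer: -33304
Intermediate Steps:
T(P) = -8 + 4*(-2 + P)**2 (T(P) = 4*(-2 + (-2 + P)**2) = -8 + 4*(-2 + P)**2)
(-54 - 308)*T(7) = (-54 - 308)*(-8 + 4*(-2 + 7)**2) = -362*(-8 + 4*5**2) = -362*(-8 + 4*25) = -362*(-8 + 100) = -362*92 = -33304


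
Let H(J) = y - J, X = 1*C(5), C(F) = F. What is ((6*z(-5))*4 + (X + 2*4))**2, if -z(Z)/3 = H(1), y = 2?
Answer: 3481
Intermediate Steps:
X = 5 (X = 1*5 = 5)
H(J) = 2 - J
z(Z) = -3 (z(Z) = -3*(2 - 1*1) = -3*(2 - 1) = -3*1 = -3)
((6*z(-5))*4 + (X + 2*4))**2 = ((6*(-3))*4 + (5 + 2*4))**2 = (-18*4 + (5 + 8))**2 = (-72 + 13)**2 = (-59)**2 = 3481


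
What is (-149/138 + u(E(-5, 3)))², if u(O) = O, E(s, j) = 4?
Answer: 162409/19044 ≈ 8.5281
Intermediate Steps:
(-149/138 + u(E(-5, 3)))² = (-149/138 + 4)² = (403/138)² = 162409/19044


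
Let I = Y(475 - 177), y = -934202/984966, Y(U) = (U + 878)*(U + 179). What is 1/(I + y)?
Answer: 492483/276258856715 ≈ 1.7827e-6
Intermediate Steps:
Y(U) = (179 + U)*(878 + U) (Y(U) = (878 + U)*(179 + U) = (179 + U)*(878 + U))
y = -467101/492483 (y = -934202*1/984966 = -467101/492483 ≈ -0.94846)
I = 560952 (I = 157162 + (475 - 177)² + 1057*(475 - 177) = 157162 + 298² + 1057*298 = 157162 + 88804 + 314986 = 560952)
1/(I + y) = 1/(560952 - 467101/492483) = 1/(276258856715/492483) = 492483/276258856715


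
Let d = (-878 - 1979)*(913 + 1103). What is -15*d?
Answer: 86395680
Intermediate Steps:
d = -5759712 (d = -2857*2016 = -5759712)
-15*d = -15*(-5759712) = 86395680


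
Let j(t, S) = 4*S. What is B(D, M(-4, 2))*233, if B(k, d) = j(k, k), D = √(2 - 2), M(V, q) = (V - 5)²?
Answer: 0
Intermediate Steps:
M(V, q) = (-5 + V)²
D = 0 (D = √0 = 0)
B(k, d) = 4*k
B(D, M(-4, 2))*233 = (4*0)*233 = 0*233 = 0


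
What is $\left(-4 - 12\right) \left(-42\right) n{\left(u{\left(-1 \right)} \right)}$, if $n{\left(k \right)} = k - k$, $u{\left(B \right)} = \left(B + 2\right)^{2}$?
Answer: $0$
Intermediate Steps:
$u{\left(B \right)} = \left(2 + B\right)^{2}$
$n{\left(k \right)} = 0$
$\left(-4 - 12\right) \left(-42\right) n{\left(u{\left(-1 \right)} \right)} = \left(-4 - 12\right) \left(-42\right) 0 = \left(-16\right) \left(-42\right) 0 = 672 \cdot 0 = 0$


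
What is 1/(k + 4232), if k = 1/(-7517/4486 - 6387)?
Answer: 28659599/121287418482 ≈ 0.00023629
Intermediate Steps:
k = -4486/28659599 (k = 1/(-7517*1/4486 - 6387) = 1/(-7517/4486 - 6387) = 1/(-28659599/4486) = -4486/28659599 ≈ -0.00015653)
1/(k + 4232) = 1/(-4486/28659599 + 4232) = 1/(121287418482/28659599) = 28659599/121287418482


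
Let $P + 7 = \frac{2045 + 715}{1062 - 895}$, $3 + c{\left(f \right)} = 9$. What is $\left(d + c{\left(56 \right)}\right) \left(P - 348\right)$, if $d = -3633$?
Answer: $\frac{205016175}{167} \approx 1.2276 \cdot 10^{6}$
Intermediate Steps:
$c{\left(f \right)} = 6$ ($c{\left(f \right)} = -3 + 9 = 6$)
$P = \frac{1591}{167}$ ($P = -7 + \frac{2045 + 715}{1062 - 895} = -7 + \frac{2760}{167} = \frac{1591}{167} \approx 9.5269$)
$\left(d + c{\left(56 \right)}\right) \left(P - 348\right) = \left(-3633 + 6\right) \left(\frac{1591}{167} - 348\right) = \left(-3627\right) \left(- \frac{56525}{167}\right) = \frac{205016175}{167}$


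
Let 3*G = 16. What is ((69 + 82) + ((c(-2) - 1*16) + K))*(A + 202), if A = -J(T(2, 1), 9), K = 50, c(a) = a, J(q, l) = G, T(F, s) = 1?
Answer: 35990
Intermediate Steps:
G = 16/3 (G = (⅓)*16 = 16/3 ≈ 5.3333)
J(q, l) = 16/3
A = -16/3 (A = -1*16/3 = -16/3 ≈ -5.3333)
((69 + 82) + ((c(-2) - 1*16) + K))*(A + 202) = ((69 + 82) + ((-2 - 1*16) + 50))*(-16/3 + 202) = (151 + ((-2 - 16) + 50))*(590/3) = (151 + (-18 + 50))*(590/3) = (151 + 32)*(590/3) = 183*(590/3) = 35990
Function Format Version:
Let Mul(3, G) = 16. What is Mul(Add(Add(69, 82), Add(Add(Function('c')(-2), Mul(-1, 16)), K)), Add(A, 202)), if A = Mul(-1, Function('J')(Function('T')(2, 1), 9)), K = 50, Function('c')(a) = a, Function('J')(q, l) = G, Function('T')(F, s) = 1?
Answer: 35990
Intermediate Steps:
G = Rational(16, 3) (G = Mul(Rational(1, 3), 16) = Rational(16, 3) ≈ 5.3333)
Function('J')(q, l) = Rational(16, 3)
A = Rational(-16, 3) (A = Mul(-1, Rational(16, 3)) = Rational(-16, 3) ≈ -5.3333)
Mul(Add(Add(69, 82), Add(Add(Function('c')(-2), Mul(-1, 16)), K)), Add(A, 202)) = Mul(Add(Add(69, 82), Add(Add(-2, Mul(-1, 16)), 50)), Add(Rational(-16, 3), 202)) = Mul(Add(151, Add(Add(-2, -16), 50)), Rational(590, 3)) = Mul(Add(151, Add(-18, 50)), Rational(590, 3)) = Mul(Add(151, 32), Rational(590, 3)) = Mul(183, Rational(590, 3)) = 35990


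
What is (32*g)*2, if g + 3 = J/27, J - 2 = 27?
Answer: -3328/27 ≈ -123.26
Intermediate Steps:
J = 29 (J = 2 + 27 = 29)
g = -52/27 (g = -3 + 29/27 = -52/27 ≈ -1.9259)
(32*g)*2 = (32*(-52/27))*2 = -1664/27*2 = -3328/27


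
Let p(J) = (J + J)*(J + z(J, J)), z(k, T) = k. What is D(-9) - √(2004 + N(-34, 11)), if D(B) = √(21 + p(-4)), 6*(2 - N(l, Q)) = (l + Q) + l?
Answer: √85 - √8062/2 ≈ -35.675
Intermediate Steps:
N(l, Q) = 2 - l/3 - Q/6 (N(l, Q) = 2 - ((l + Q) + l)/6 = 2 - ((Q + l) + l)/6 = 2 - (Q + 2*l)/6 = 2 + (-l/3 - Q/6) = 2 - l/3 - Q/6)
p(J) = 4*J² (p(J) = (J + J)*(J + J) = (2*J)*(2*J) = 4*J²)
D(B) = √85 (D(B) = √(21 + 4*(-4)²) = √(21 + 4*16) = √(21 + 64) = √85)
D(-9) - √(2004 + N(-34, 11)) = √85 - √(2004 + (2 - ⅓*(-34) - ⅙*11)) = √85 - √(2004 + (2 + 34/3 - 11/6)) = √85 - √(2004 + 23/2) = √85 - √(4031/2) = √85 - √8062/2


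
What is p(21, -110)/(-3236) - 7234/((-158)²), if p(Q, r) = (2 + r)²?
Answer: -39323665/10097938 ≈ -3.8942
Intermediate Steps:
p(21, -110)/(-3236) - 7234/((-158)²) = (2 - 110)²/(-3236) - 7234/((-158)²) = (-108)²*(-1/3236) - 7234/24964 = 11664*(-1/3236) - 7234*1/24964 = -2916/809 - 3617/12482 = -39323665/10097938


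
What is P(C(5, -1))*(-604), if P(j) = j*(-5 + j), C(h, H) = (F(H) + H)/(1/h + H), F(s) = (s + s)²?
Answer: -79275/4 ≈ -19819.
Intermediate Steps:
F(s) = 4*s² (F(s) = (2*s)² = 4*s²)
C(h, H) = (H + 4*H²)/(H + 1/h) (C(h, H) = (4*H² + H)/(1/h + H) = (H + 4*H²)/(H + 1/h))
P(C(5, -1))*(-604) = ((-1*5*(1 + 4*(-1))/(1 - 1*5))*(-5 - 1*5*(1 + 4*(-1))/(1 - 1*5)))*(-604) = ((-1*5*(1 - 4)/(1 - 5))*(-5 - 1*5*(1 - 4)/(1 - 5)))*(-604) = ((-1*5*(-3)/(-4))*(-5 - 1*5*(-3)/(-4)))*(-604) = ((-1*5*(-¼)*(-3))*(-5 - 1*5*(-¼)*(-3)))*(-604) = -15*(-5 - 15/4)/4*(-604) = -15/4*(-35/4)*(-604) = (525/16)*(-604) = -79275/4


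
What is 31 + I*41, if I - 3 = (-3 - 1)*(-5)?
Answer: 974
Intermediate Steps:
I = 23 (I = 3 + (-3 - 1)*(-5) = 3 - 4*(-5) = 3 + 20 = 23)
31 + I*41 = 31 + 23*41 = 31 + 943 = 974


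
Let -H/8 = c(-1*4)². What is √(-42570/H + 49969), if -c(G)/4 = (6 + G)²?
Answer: √51189541/32 ≈ 223.58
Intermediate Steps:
c(G) = -4*(6 + G)²
H = -2048 (H = -8*16*(6 - 1*4)⁴ = -8*16*(6 - 4)⁴ = -8*(-4*2²)² = -8*(-4*4)² = -8*(-16)² = -8*256 = -2048)
√(-42570/H + 49969) = √(-42570/(-2048) + 49969) = √(-42570*(-1/2048) + 49969) = √(21285/1024 + 49969) = √(51189541/1024) = √51189541/32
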